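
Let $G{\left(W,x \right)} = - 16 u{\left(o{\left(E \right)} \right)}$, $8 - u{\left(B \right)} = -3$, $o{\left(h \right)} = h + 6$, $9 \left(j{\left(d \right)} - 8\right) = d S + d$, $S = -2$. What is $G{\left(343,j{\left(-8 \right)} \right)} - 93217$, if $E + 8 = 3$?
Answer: $-93393$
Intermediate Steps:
$E = -5$ ($E = -8 + 3 = -5$)
$j{\left(d \right)} = 8 - \frac{d}{9}$ ($j{\left(d \right)} = 8 + \frac{d \left(-2\right) + d}{9} = 8 + \frac{- 2 d + d}{9} = 8 + \frac{\left(-1\right) d}{9} = 8 - \frac{d}{9}$)
$o{\left(h \right)} = 6 + h$
$u{\left(B \right)} = 11$ ($u{\left(B \right)} = 8 - -3 = 8 + 3 = 11$)
$G{\left(W,x \right)} = -176$ ($G{\left(W,x \right)} = \left(-16\right) 11 = -176$)
$G{\left(343,j{\left(-8 \right)} \right)} - 93217 = -176 - 93217 = -93393$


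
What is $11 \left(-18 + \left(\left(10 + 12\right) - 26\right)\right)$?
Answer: $-242$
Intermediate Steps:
$11 \left(-18 + \left(\left(10 + 12\right) - 26\right)\right) = 11 \left(-18 + \left(22 - 26\right)\right) = 11 \left(-18 - 4\right) = 11 \left(-22\right) = -242$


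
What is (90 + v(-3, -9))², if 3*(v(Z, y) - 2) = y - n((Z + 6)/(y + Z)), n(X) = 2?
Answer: 70225/9 ≈ 7802.8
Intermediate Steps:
v(Z, y) = 4/3 + y/3 (v(Z, y) = 2 + (y - 1*2)/3 = 2 + (y - 2)/3 = 2 + (-2 + y)/3 = 2 + (-⅔ + y/3) = 4/3 + y/3)
(90 + v(-3, -9))² = (90 + (4/3 + (⅓)*(-9)))² = (90 + (4/3 - 3))² = (90 - 5/3)² = (265/3)² = 70225/9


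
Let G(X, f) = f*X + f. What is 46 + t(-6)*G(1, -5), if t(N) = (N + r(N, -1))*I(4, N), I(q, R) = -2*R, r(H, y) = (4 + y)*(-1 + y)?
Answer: 1486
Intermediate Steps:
r(H, y) = (-1 + y)*(4 + y)
G(X, f) = f + X*f (G(X, f) = X*f + f = f + X*f)
t(N) = -2*N*(-6 + N) (t(N) = (N + (-4 + (-1)² + 3*(-1)))*(-2*N) = (N + (-4 + 1 - 3))*(-2*N) = (N - 6)*(-2*N) = (-6 + N)*(-2*N) = -2*N*(-6 + N))
46 + t(-6)*G(1, -5) = 46 + (2*(-6)*(6 - 1*(-6)))*(-5*(1 + 1)) = 46 + (2*(-6)*(6 + 6))*(-5*2) = 46 + (2*(-6)*12)*(-10) = 46 - 144*(-10) = 46 + 1440 = 1486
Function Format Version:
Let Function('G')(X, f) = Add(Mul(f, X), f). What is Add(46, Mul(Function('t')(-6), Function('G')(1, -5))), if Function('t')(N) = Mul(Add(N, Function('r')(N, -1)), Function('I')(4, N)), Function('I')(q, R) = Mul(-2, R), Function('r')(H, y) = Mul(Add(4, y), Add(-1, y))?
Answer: 1486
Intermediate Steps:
Function('r')(H, y) = Mul(Add(-1, y), Add(4, y))
Function('G')(X, f) = Add(f, Mul(X, f)) (Function('G')(X, f) = Add(Mul(X, f), f) = Add(f, Mul(X, f)))
Function('t')(N) = Mul(-2, N, Add(-6, N)) (Function('t')(N) = Mul(Add(N, Add(-4, Pow(-1, 2), Mul(3, -1))), Mul(-2, N)) = Mul(Add(N, Add(-4, 1, -3)), Mul(-2, N)) = Mul(Add(N, -6), Mul(-2, N)) = Mul(Add(-6, N), Mul(-2, N)) = Mul(-2, N, Add(-6, N)))
Add(46, Mul(Function('t')(-6), Function('G')(1, -5))) = Add(46, Mul(Mul(2, -6, Add(6, Mul(-1, -6))), Mul(-5, Add(1, 1)))) = Add(46, Mul(Mul(2, -6, Add(6, 6)), Mul(-5, 2))) = Add(46, Mul(Mul(2, -6, 12), -10)) = Add(46, Mul(-144, -10)) = Add(46, 1440) = 1486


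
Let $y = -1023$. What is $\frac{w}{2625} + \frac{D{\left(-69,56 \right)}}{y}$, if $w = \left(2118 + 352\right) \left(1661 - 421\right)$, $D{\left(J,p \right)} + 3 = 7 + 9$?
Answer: $\frac{13925379}{11935} \approx 1166.8$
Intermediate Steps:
$D{\left(J,p \right)} = 13$ ($D{\left(J,p \right)} = -3 + \left(7 + 9\right) = -3 + 16 = 13$)
$w = 3062800$ ($w = 2470 \cdot 1240 = 3062800$)
$\frac{w}{2625} + \frac{D{\left(-69,56 \right)}}{y} = \frac{3062800}{2625} + \frac{13}{-1023} = 3062800 \cdot \frac{1}{2625} + 13 \left(- \frac{1}{1023}\right) = \frac{122512}{105} - \frac{13}{1023} = \frac{13925379}{11935}$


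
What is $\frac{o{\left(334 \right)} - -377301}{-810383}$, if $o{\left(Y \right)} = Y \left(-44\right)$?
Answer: $- \frac{362605}{810383} \approx -0.44745$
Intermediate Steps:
$o{\left(Y \right)} = - 44 Y$
$\frac{o{\left(334 \right)} - -377301}{-810383} = \frac{\left(-44\right) 334 - -377301}{-810383} = \left(-14696 + 377301\right) \left(- \frac{1}{810383}\right) = 362605 \left(- \frac{1}{810383}\right) = - \frac{362605}{810383}$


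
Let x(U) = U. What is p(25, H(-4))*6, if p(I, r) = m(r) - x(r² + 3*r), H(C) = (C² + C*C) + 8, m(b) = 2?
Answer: -10308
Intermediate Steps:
H(C) = 8 + 2*C² (H(C) = (C² + C²) + 8 = 2*C² + 8 = 8 + 2*C²)
p(I, r) = 2 - r² - 3*r (p(I, r) = 2 - (r² + 3*r) = 2 + (-r² - 3*r) = 2 - r² - 3*r)
p(25, H(-4))*6 = (2 - (8 + 2*(-4)²)*(3 + (8 + 2*(-4)²)))*6 = (2 - (8 + 2*16)*(3 + (8 + 2*16)))*6 = (2 - (8 + 32)*(3 + (8 + 32)))*6 = (2 - 1*40*(3 + 40))*6 = (2 - 1*40*43)*6 = (2 - 1720)*6 = -1718*6 = -10308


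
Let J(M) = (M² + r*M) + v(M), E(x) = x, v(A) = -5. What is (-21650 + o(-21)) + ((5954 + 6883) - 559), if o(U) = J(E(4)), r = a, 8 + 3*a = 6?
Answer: -28091/3 ≈ -9363.7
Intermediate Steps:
a = -⅔ (a = -8/3 + (⅓)*6 = -8/3 + 2 = -⅔ ≈ -0.66667)
r = -⅔ ≈ -0.66667
J(M) = -5 + M² - 2*M/3 (J(M) = (M² - 2*M/3) - 5 = -5 + M² - 2*M/3)
o(U) = 25/3 (o(U) = -5 + 4² - ⅔*4 = -5 + 16 - 8/3 = 25/3)
(-21650 + o(-21)) + ((5954 + 6883) - 559) = (-21650 + 25/3) + ((5954 + 6883) - 559) = -64925/3 + (12837 - 559) = -64925/3 + 12278 = -28091/3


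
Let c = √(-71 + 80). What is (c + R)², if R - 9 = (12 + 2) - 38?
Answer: 144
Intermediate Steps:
R = -15 (R = 9 + ((12 + 2) - 38) = 9 + (14 - 38) = 9 - 24 = -15)
c = 3 (c = √9 = 3)
(c + R)² = (3 - 15)² = (-12)² = 144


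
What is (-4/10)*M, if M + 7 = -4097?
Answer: 8208/5 ≈ 1641.6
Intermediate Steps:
M = -4104 (M = -7 - 4097 = -4104)
(-4/10)*M = -4/10*(-4104) = -4*1/10*(-4104) = -2/5*(-4104) = 8208/5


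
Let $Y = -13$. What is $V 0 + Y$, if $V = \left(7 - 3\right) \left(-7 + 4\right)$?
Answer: $-13$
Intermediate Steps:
$V = -12$ ($V = 4 \left(-3\right) = -12$)
$V 0 + Y = \left(-12\right) 0 - 13 = 0 - 13 = -13$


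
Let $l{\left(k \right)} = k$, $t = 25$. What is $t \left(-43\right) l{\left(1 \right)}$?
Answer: $-1075$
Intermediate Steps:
$t \left(-43\right) l{\left(1 \right)} = 25 \left(-43\right) 1 = \left(-1075\right) 1 = -1075$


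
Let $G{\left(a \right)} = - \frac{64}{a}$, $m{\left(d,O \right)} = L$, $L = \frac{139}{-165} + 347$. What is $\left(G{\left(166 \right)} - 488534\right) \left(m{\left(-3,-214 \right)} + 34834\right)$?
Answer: $- \frac{7132487415788}{415} \approx -1.7187 \cdot 10^{10}$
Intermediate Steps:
$L = \frac{57116}{165}$ ($L = 139 \left(- \frac{1}{165}\right) + 347 = - \frac{139}{165} + 347 = \frac{57116}{165} \approx 346.16$)
$m{\left(d,O \right)} = \frac{57116}{165}$
$\left(G{\left(166 \right)} - 488534\right) \left(m{\left(-3,-214 \right)} + 34834\right) = \left(- \frac{64}{166} - 488534\right) \left(\frac{57116}{165} + 34834\right) = \left(\left(-64\right) \frac{1}{166} - 488534\right) \frac{5804726}{165} = \left(- \frac{32}{83} - 488534\right) \frac{5804726}{165} = \left(- \frac{40548354}{83}\right) \frac{5804726}{165} = - \frac{7132487415788}{415}$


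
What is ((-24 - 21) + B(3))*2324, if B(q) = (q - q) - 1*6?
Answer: -118524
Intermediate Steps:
B(q) = -6 (B(q) = 0 - 6 = -6)
((-24 - 21) + B(3))*2324 = ((-24 - 21) - 6)*2324 = (-45 - 6)*2324 = -51*2324 = -118524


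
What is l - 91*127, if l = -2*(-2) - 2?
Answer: -11555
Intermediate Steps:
l = 2 (l = 4 - 2 = 2)
l - 91*127 = 2 - 91*127 = 2 - 11557 = -11555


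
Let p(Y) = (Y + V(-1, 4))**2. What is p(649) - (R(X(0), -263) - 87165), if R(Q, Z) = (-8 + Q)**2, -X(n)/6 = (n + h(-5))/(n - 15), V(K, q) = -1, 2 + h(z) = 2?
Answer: 507005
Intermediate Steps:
h(z) = 0 (h(z) = -2 + 2 = 0)
X(n) = -6*n/(-15 + n) (X(n) = -6*(n + 0)/(n - 15) = -6*n/(-15 + n))
p(Y) = (-1 + Y)**2 (p(Y) = (Y - 1)**2 = (-1 + Y)**2)
p(649) - (R(X(0), -263) - 87165) = (-1 + 649)**2 - ((-8 - 6*0/(-15 + 0))**2 - 87165) = 648**2 - ((-8 - 6*0/(-15))**2 - 87165) = 419904 - ((-8 - 6*0*(-1/15))**2 - 87165) = 419904 - ((-8 + 0)**2 - 87165) = 419904 - ((-8)**2 - 87165) = 419904 - (64 - 87165) = 419904 - 1*(-87101) = 419904 + 87101 = 507005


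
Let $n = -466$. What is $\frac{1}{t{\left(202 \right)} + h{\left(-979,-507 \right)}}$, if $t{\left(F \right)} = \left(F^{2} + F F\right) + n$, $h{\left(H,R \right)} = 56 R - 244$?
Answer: $\frac{1}{52506} \approx 1.9045 \cdot 10^{-5}$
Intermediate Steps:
$h{\left(H,R \right)} = -244 + 56 R$
$t{\left(F \right)} = -466 + 2 F^{2}$ ($t{\left(F \right)} = \left(F^{2} + F F\right) - 466 = \left(F^{2} + F^{2}\right) - 466 = 2 F^{2} - 466 = -466 + 2 F^{2}$)
$\frac{1}{t{\left(202 \right)} + h{\left(-979,-507 \right)}} = \frac{1}{\left(-466 + 2 \cdot 202^{2}\right) + \left(-244 + 56 \left(-507\right)\right)} = \frac{1}{\left(-466 + 2 \cdot 40804\right) - 28636} = \frac{1}{\left(-466 + 81608\right) - 28636} = \frac{1}{81142 - 28636} = \frac{1}{52506}$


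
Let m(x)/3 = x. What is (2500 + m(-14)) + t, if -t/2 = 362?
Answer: 1734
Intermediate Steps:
t = -724 (t = -2*362 = -724)
m(x) = 3*x
(2500 + m(-14)) + t = (2500 + 3*(-14)) - 724 = (2500 - 42) - 724 = 2458 - 724 = 1734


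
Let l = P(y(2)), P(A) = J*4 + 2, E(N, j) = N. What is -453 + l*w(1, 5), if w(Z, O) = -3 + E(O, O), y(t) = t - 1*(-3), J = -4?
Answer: -481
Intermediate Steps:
y(t) = 3 + t (y(t) = t + 3 = 3 + t)
P(A) = -14 (P(A) = -4*4 + 2 = -16 + 2 = -14)
w(Z, O) = -3 + O
l = -14
-453 + l*w(1, 5) = -453 - 14*(-3 + 5) = -453 - 14*2 = -453 - 28 = -481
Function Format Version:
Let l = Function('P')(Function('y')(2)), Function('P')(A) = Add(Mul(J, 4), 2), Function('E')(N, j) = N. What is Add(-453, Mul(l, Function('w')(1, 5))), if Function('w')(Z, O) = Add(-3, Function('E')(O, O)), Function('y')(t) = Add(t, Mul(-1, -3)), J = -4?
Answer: -481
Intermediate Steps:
Function('y')(t) = Add(3, t) (Function('y')(t) = Add(t, 3) = Add(3, t))
Function('P')(A) = -14 (Function('P')(A) = Add(Mul(-4, 4), 2) = Add(-16, 2) = -14)
Function('w')(Z, O) = Add(-3, O)
l = -14
Add(-453, Mul(l, Function('w')(1, 5))) = Add(-453, Mul(-14, Add(-3, 5))) = Add(-453, Mul(-14, 2)) = Add(-453, -28) = -481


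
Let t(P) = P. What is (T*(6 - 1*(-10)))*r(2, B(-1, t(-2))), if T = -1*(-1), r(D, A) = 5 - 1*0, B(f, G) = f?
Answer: 80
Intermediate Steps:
r(D, A) = 5 (r(D, A) = 5 + 0 = 5)
T = 1
(T*(6 - 1*(-10)))*r(2, B(-1, t(-2))) = (1*(6 - 1*(-10)))*5 = (1*(6 + 10))*5 = (1*16)*5 = 16*5 = 80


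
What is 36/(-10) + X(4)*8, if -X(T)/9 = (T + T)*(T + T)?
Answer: -23058/5 ≈ -4611.6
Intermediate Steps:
X(T) = -36*T² (X(T) = -9*(T + T)*(T + T) = -9*2*T*2*T = -36*T²)
36/(-10) + X(4)*8 = 36/(-10) - 36*4²*8 = 36*(-⅒) - 36*16*8 = -18/5 - 576*8 = -18/5 - 4608 = -23058/5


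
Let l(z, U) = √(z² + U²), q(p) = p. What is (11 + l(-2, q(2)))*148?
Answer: 1628 + 296*√2 ≈ 2046.6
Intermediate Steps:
l(z, U) = √(U² + z²)
(11 + l(-2, q(2)))*148 = (11 + √(2² + (-2)²))*148 = (11 + √(4 + 4))*148 = (11 + √8)*148 = (11 + 2*√2)*148 = 1628 + 296*√2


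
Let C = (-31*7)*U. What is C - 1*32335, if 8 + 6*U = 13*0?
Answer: -96137/3 ≈ -32046.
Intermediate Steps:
U = -4/3 (U = -4/3 + (13*0)/6 = -4/3 + (⅙)*0 = -4/3 + 0 = -4/3 ≈ -1.3333)
C = 868/3 (C = -31*7*(-4/3) = -217*(-4/3) = 868/3 ≈ 289.33)
C - 1*32335 = 868/3 - 1*32335 = 868/3 - 32335 = -96137/3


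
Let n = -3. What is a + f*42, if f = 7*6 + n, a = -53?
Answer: 1585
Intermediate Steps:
f = 39 (f = 7*6 - 3 = 42 - 3 = 39)
a + f*42 = -53 + 39*42 = -53 + 1638 = 1585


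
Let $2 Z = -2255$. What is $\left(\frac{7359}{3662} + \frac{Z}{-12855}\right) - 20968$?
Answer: $- \frac{98697008083}{4707501} \approx -20966.0$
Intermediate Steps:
$Z = - \frac{2255}{2}$ ($Z = \frac{1}{2} \left(-2255\right) = - \frac{2255}{2} \approx -1127.5$)
$\left(\frac{7359}{3662} + \frac{Z}{-12855}\right) - 20968 = \left(\frac{7359}{3662} - \frac{2255}{2 \left(-12855\right)}\right) - 20968 = \left(7359 \cdot \frac{1}{3662} - - \frac{451}{5142}\right) - 20968 = \left(\frac{7359}{3662} + \frac{451}{5142}\right) - 20968 = \frac{9872885}{4707501} - 20968 = - \frac{98697008083}{4707501}$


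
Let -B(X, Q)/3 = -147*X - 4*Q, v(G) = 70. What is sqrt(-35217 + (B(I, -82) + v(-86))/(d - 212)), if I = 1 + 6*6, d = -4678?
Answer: I*sqrt(842187746370)/4890 ≈ 187.67*I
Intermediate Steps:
I = 37 (I = 1 + 36 = 37)
B(X, Q) = 12*Q + 441*X (B(X, Q) = -3*(-147*X - 4*Q) = 12*Q + 441*X)
sqrt(-35217 + (B(I, -82) + v(-86))/(d - 212)) = sqrt(-35217 + ((12*(-82) + 441*37) + 70)/(-4678 - 212)) = sqrt(-35217 + ((-984 + 16317) + 70)/(-4890)) = sqrt(-35217 + (15333 + 70)*(-1/4890)) = sqrt(-35217 + 15403*(-1/4890)) = sqrt(-35217 - 15403/4890) = sqrt(-172226533/4890) = I*sqrt(842187746370)/4890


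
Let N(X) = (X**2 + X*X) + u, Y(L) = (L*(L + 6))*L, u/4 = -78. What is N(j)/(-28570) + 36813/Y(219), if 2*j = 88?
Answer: -1245500453/10276843275 ≈ -0.12119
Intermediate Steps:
j = 44 (j = (1/2)*88 = 44)
u = -312 (u = 4*(-78) = -312)
Y(L) = L**2*(6 + L) (Y(L) = (L*(6 + L))*L = L**2*(6 + L))
N(X) = -312 + 2*X**2 (N(X) = (X**2 + X*X) - 312 = (X**2 + X**2) - 312 = 2*X**2 - 312 = -312 + 2*X**2)
N(j)/(-28570) + 36813/Y(219) = (-312 + 2*44**2)/(-28570) + 36813/((219**2*(6 + 219))) = (-312 + 2*1936)*(-1/28570) + 36813/((47961*225)) = (-312 + 3872)*(-1/28570) + 36813/10791225 = 3560*(-1/28570) + 36813*(1/10791225) = -356/2857 + 12271/3597075 = -1245500453/10276843275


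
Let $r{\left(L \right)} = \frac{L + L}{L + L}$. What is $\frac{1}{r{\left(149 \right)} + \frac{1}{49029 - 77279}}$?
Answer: $\frac{28250}{28249} \approx 1.0$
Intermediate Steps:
$r{\left(L \right)} = 1$ ($r{\left(L \right)} = \frac{2 L}{2 L} = 2 L \frac{1}{2 L} = 1$)
$\frac{1}{r{\left(149 \right)} + \frac{1}{49029 - 77279}} = \frac{1}{1 + \frac{1}{49029 - 77279}} = \frac{1}{1 + \frac{1}{-28250}} = \frac{1}{1 - \frac{1}{28250}} = \frac{1}{\frac{28249}{28250}} = \frac{28250}{28249}$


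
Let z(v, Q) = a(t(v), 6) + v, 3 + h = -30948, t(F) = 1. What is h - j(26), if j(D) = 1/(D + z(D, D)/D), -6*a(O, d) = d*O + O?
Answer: -130149111/4205 ≈ -30951.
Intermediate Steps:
h = -30951 (h = -3 - 30948 = -30951)
a(O, d) = -O/6 - O*d/6 (a(O, d) = -(d*O + O)/6 = -(O*d + O)/6 = -(O + O*d)/6 = -O/6 - O*d/6)
z(v, Q) = -7/6 + v (z(v, Q) = -⅙*1*(1 + 6) + v = -⅙*1*7 + v = -7/6 + v)
j(D) = 1/(D + (-7/6 + D)/D)
h - j(26) = -30951 - 6*26/(-7 + 6*26 + 6*26²) = -30951 - 6*26/(-7 + 156 + 6*676) = -30951 - 6*26/(-7 + 156 + 4056) = -30951 - 6*26/4205 = -30951 - 1*156/4205 = -30951 - 156/4205 = -130149111/4205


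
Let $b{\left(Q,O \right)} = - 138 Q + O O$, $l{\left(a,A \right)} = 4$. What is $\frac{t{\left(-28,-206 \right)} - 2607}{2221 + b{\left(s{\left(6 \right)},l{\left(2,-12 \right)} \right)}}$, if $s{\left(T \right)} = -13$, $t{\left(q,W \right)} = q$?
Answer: $- \frac{2635}{4031} \approx -0.65368$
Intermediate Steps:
$b{\left(Q,O \right)} = O^{2} - 138 Q$ ($b{\left(Q,O \right)} = - 138 Q + O^{2} = O^{2} - 138 Q$)
$\frac{t{\left(-28,-206 \right)} - 2607}{2221 + b{\left(s{\left(6 \right)},l{\left(2,-12 \right)} \right)}} = \frac{-28 - 2607}{2221 + \left(4^{2} - -1794\right)} = - \frac{2635}{2221 + \left(16 + 1794\right)} = - \frac{2635}{2221 + 1810} = - \frac{2635}{4031}$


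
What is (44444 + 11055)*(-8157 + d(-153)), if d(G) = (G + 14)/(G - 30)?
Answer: -82837363408/183 ≈ -4.5266e+8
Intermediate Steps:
d(G) = (14 + G)/(-30 + G)
(44444 + 11055)*(-8157 + d(-153)) = (44444 + 11055)*(-8157 + (14 - 153)/(-30 - 153)) = 55499*(-8157 - 139/(-183)) = 55499*(-8157 - 1/183*(-139)) = 55499*(-8157 + 139/183) = 55499*(-1492592/183) = -82837363408/183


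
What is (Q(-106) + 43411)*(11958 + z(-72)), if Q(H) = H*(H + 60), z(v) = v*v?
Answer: 827735754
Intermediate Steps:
z(v) = v²
Q(H) = H*(60 + H)
(Q(-106) + 43411)*(11958 + z(-72)) = (-106*(60 - 106) + 43411)*(11958 + (-72)²) = (-106*(-46) + 43411)*(11958 + 5184) = (4876 + 43411)*17142 = 48287*17142 = 827735754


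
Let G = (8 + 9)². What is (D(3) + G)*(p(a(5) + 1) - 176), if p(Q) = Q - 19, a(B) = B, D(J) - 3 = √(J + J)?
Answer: -55188 - 189*√6 ≈ -55651.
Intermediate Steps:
D(J) = 3 + √2*√J (D(J) = 3 + √(J + J) = 3 + √(2*J) = 3 + √2*√J)
p(Q) = -19 + Q
G = 289 (G = 17² = 289)
(D(3) + G)*(p(a(5) + 1) - 176) = ((3 + √2*√3) + 289)*((-19 + (5 + 1)) - 176) = ((3 + √6) + 289)*((-19 + 6) - 176) = (292 + √6)*(-13 - 176) = (292 + √6)*(-189) = -55188 - 189*√6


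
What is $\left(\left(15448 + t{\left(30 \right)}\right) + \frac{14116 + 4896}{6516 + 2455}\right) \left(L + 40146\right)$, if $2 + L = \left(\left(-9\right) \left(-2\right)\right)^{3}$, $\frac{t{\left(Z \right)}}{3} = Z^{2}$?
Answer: $\frac{7486029326720}{8971} \approx 8.3447 \cdot 10^{8}$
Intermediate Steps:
$t{\left(Z \right)} = 3 Z^{2}$
$L = 5830$ ($L = -2 + \left(\left(-9\right) \left(-2\right)\right)^{3} = -2 + 18^{3} = -2 + 5832 = 5830$)
$\left(\left(15448 + t{\left(30 \right)}\right) + \frac{14116 + 4896}{6516 + 2455}\right) \left(L + 40146\right) = \left(\left(15448 + 3 \cdot 30^{2}\right) + \frac{14116 + 4896}{6516 + 2455}\right) \left(5830 + 40146\right) = \left(\left(15448 + 3 \cdot 900\right) + \frac{19012}{8971}\right) 45976 = \left(\left(15448 + 2700\right) + 19012 \cdot \frac{1}{8971}\right) 45976 = \left(18148 + \frac{19012}{8971}\right) 45976 = \frac{162824720}{8971} \cdot 45976 = \frac{7486029326720}{8971}$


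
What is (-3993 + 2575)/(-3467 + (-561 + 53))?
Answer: 1418/3975 ≈ 0.35673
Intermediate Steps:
(-3993 + 2575)/(-3467 + (-561 + 53)) = -1418/(-3467 - 508) = -1418/(-3975) = -1418*(-1/3975) = 1418/3975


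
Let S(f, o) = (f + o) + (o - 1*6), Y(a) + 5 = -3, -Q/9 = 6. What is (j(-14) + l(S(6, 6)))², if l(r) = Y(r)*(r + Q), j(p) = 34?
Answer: 136900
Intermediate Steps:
Q = -54 (Q = -9*6 = -54)
Y(a) = -8 (Y(a) = -5 - 3 = -8)
S(f, o) = -6 + f + 2*o (S(f, o) = (f + o) + (o - 6) = (f + o) + (-6 + o) = -6 + f + 2*o)
l(r) = 432 - 8*r (l(r) = -8*(r - 54) = -8*(-54 + r) = 432 - 8*r)
(j(-14) + l(S(6, 6)))² = (34 + (432 - 8*(-6 + 6 + 2*6)))² = (34 + (432 - 8*(-6 + 6 + 12)))² = (34 + (432 - 8*12))² = (34 + (432 - 96))² = (34 + 336)² = 370² = 136900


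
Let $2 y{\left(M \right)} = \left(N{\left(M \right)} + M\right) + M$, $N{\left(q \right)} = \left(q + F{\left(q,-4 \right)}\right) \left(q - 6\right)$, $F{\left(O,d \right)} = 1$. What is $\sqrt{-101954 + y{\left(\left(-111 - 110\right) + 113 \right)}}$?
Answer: $i \sqrt{95963} \approx 309.78 i$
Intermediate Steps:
$N{\left(q \right)} = \left(1 + q\right) \left(-6 + q\right)$ ($N{\left(q \right)} = \left(q + 1\right) \left(q - 6\right) = \left(1 + q\right) \left(-6 + q\right)$)
$y{\left(M \right)} = -3 + \frac{M^{2}}{2} - \frac{3 M}{2}$ ($y{\left(M \right)} = \frac{\left(\left(-6 + M^{2} - 5 M\right) + M\right) + M}{2} = \frac{\left(-6 + M^{2} - 4 M\right) + M}{2} = \frac{-6 + M^{2} - 3 M}{2} = -3 + \frac{M^{2}}{2} - \frac{3 M}{2}$)
$\sqrt{-101954 + y{\left(\left(-111 - 110\right) + 113 \right)}} = \sqrt{-101954 - \left(3 - \frac{\left(\left(-111 - 110\right) + 113\right)^{2}}{2} + \frac{3 \left(\left(-111 - 110\right) + 113\right)}{2}\right)} = \sqrt{-101954 - \left(3 - \frac{\left(-221 + 113\right)^{2}}{2} + \frac{3 \left(-221 + 113\right)}{2}\right)} = \sqrt{-101954 - \left(-159 - 5832\right)} = \sqrt{-101954 + \left(-3 + \frac{1}{2} \cdot 11664 + 162\right)} = \sqrt{-101954 + \left(-3 + 5832 + 162\right)} = \sqrt{-101954 + 5991} = \sqrt{-95963} = i \sqrt{95963}$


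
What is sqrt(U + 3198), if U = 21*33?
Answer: sqrt(3891) ≈ 62.378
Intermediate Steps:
U = 693
sqrt(U + 3198) = sqrt(693 + 3198) = sqrt(3891)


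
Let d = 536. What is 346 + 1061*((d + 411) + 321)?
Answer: 1345694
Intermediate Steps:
346 + 1061*((d + 411) + 321) = 346 + 1061*((536 + 411) + 321) = 346 + 1061*(947 + 321) = 346 + 1061*1268 = 346 + 1345348 = 1345694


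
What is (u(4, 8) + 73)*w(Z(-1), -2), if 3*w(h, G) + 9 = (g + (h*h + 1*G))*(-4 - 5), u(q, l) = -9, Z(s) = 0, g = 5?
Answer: -768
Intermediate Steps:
w(h, G) = -18 - 3*G - 3*h² (w(h, G) = -3 + ((5 + (h*h + 1*G))*(-4 - 5))/3 = -3 + ((5 + (h² + G))*(-9))/3 = -3 + ((5 + (G + h²))*(-9))/3 = -3 + ((5 + G + h²)*(-9))/3 = -3 + (-45 - 9*G - 9*h²)/3 = -3 + (-15 - 3*G - 3*h²) = -18 - 3*G - 3*h²)
(u(4, 8) + 73)*w(Z(-1), -2) = (-9 + 73)*(-18 - 3*(-2) - 3*0²) = 64*(-18 + 6 - 3*0) = 64*(-18 + 6 + 0) = 64*(-12) = -768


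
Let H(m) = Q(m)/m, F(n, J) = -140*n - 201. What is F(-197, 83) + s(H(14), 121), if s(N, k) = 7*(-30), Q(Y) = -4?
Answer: 27169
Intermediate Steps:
F(n, J) = -201 - 140*n
H(m) = -4/m
s(N, k) = -210
F(-197, 83) + s(H(14), 121) = (-201 - 140*(-197)) - 210 = (-201 + 27580) - 210 = 27379 - 210 = 27169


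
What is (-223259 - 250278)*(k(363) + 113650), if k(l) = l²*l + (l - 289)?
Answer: -22704143915727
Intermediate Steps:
k(l) = -289 + l + l³ (k(l) = l³ + (-289 + l) = -289 + l + l³)
(-223259 - 250278)*(k(363) + 113650) = (-223259 - 250278)*((-289 + 363 + 363³) + 113650) = -473537*((-289 + 363 + 47832147) + 113650) = -473537*(47832221 + 113650) = -473537*47945871 = -22704143915727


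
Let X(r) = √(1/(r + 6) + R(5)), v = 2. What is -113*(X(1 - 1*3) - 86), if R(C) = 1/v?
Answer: 9718 - 113*√3/2 ≈ 9620.1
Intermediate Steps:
R(C) = ½ (R(C) = 1/2 = ½)
X(r) = √(½ + 1/(6 + r)) (X(r) = √(1/(r + 6) + ½) = √(1/(6 + r) + ½) = √(½ + 1/(6 + r)))
-113*(X(1 - 1*3) - 86) = -113*(√2*√((8 + (1 - 1*3))/(6 + (1 - 1*3)))/2 - 86) = -113*(√2*√((8 + (1 - 3))/(6 + (1 - 3)))/2 - 86) = -113*(√2*√((8 - 2)/(6 - 2))/2 - 86) = -113*(√2*√(6/4)/2 - 86) = -113*(√2*√((¼)*6)/2 - 86) = -113*(√2*√(3/2)/2 - 86) = -113*(√2*(√6/2)/2 - 86) = -113*(√3/2 - 86) = -113*(-86 + √3/2) = 9718 - 113*√3/2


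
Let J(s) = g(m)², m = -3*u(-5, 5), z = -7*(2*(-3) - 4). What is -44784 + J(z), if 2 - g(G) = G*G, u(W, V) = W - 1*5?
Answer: 761620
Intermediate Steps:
u(W, V) = -5 + W (u(W, V) = W - 5 = -5 + W)
z = 70 (z = -7*(-6 - 4) = -7*(-10) = 70)
m = 30 (m = -3*(-5 - 5) = -3*(-10) = 30)
g(G) = 2 - G² (g(G) = 2 - G*G = 2 - G²)
J(s) = 806404 (J(s) = (2 - 1*30²)² = (2 - 1*900)² = (2 - 900)² = (-898)² = 806404)
-44784 + J(z) = -44784 + 806404 = 761620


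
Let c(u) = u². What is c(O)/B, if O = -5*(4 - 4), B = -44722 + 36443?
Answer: 0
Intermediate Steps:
B = -8279
O = 0 (O = -5*0 = 0)
c(O)/B = 0²/(-8279) = 0*(-1/8279) = 0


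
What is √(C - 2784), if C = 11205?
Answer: √8421 ≈ 91.766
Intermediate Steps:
√(C - 2784) = √(11205 - 2784) = √8421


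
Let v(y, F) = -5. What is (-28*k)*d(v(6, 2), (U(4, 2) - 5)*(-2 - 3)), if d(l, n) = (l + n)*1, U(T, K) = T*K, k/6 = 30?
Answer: 100800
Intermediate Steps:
k = 180 (k = 6*30 = 180)
U(T, K) = K*T
d(l, n) = l + n
(-28*k)*d(v(6, 2), (U(4, 2) - 5)*(-2 - 3)) = (-28*180)*(-5 + (2*4 - 5)*(-2 - 3)) = -5040*(-5 + (8 - 5)*(-5)) = -5040*(-5 + 3*(-5)) = -5040*(-5 - 15) = -5040*(-20) = 100800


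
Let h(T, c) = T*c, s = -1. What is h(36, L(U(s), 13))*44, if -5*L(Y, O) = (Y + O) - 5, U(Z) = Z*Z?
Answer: -14256/5 ≈ -2851.2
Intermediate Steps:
U(Z) = Z**2
L(Y, O) = 1 - O/5 - Y/5 (L(Y, O) = -((Y + O) - 5)/5 = -((O + Y) - 5)/5 = -(-5 + O + Y)/5 = 1 - O/5 - Y/5)
h(36, L(U(s), 13))*44 = (36*(1 - 1/5*13 - 1/5*(-1)**2))*44 = (36*(1 - 13/5 - 1/5*1))*44 = (36*(1 - 13/5 - 1/5))*44 = (36*(-9/5))*44 = -324/5*44 = -14256/5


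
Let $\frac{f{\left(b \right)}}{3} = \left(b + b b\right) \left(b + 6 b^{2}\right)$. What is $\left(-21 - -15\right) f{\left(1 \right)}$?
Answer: $-252$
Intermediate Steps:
$f{\left(b \right)} = 3 \left(b + b^{2}\right) \left(b + 6 b^{2}\right)$ ($f{\left(b \right)} = 3 \left(b + b b\right) \left(b + 6 b^{2}\right) = 3 \left(b + b^{2}\right) \left(b + 6 b^{2}\right)$)
$\left(-21 - -15\right) f{\left(1 \right)} = \left(-21 - -15\right) 1^{2} \left(3 + 18 \cdot 1^{2} + 21 \cdot 1\right) = \left(-21 + 15\right) 1 \left(3 + 18 \cdot 1 + 21\right) = - 6 \cdot 1 \left(3 + 18 + 21\right) = - 6 \cdot 1 \cdot 42 = \left(-6\right) 42 = -252$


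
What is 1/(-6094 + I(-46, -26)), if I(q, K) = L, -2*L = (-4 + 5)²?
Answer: -2/12189 ≈ -0.00016408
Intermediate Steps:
L = -½ (L = -(-4 + 5)²/2 = -½*1² = -½*1 = -½ ≈ -0.50000)
I(q, K) = -½
1/(-6094 + I(-46, -26)) = 1/(-6094 - ½) = 1/(-12189/2) = -2/12189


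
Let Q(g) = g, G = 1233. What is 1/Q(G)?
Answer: 1/1233 ≈ 0.00081103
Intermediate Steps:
1/Q(G) = 1/1233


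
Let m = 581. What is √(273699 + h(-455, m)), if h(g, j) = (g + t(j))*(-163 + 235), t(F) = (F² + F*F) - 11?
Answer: 3*√5427659 ≈ 6989.2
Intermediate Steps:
t(F) = -11 + 2*F² (t(F) = (F² + F²) - 11 = 2*F² - 11 = -11 + 2*F²)
h(g, j) = -792 + 72*g + 144*j² (h(g, j) = (g + (-11 + 2*j²))*(-163 + 235) = (-11 + g + 2*j²)*72 = -792 + 72*g + 144*j²)
√(273699 + h(-455, m)) = √(273699 + (-792 + 72*(-455) + 144*581²)) = √(273699 + (-792 - 32760 + 144*337561)) = √(273699 + (-792 - 32760 + 48608784)) = √(273699 + 48575232) = √48848931 = 3*√5427659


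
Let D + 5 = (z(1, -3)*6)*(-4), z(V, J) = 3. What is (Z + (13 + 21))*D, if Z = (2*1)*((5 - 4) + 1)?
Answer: -2926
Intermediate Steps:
D = -77 (D = -5 + (3*6)*(-4) = -5 + 18*(-4) = -5 - 72 = -77)
Z = 4 (Z = 2*(1 + 1) = 2*2 = 4)
(Z + (13 + 21))*D = (4 + (13 + 21))*(-77) = (4 + 34)*(-77) = 38*(-77) = -2926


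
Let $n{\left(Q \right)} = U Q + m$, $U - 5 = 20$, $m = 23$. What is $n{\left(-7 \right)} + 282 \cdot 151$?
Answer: $42430$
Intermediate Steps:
$U = 25$ ($U = 5 + 20 = 25$)
$n{\left(Q \right)} = 23 + 25 Q$ ($n{\left(Q \right)} = 25 Q + 23 = 23 + 25 Q$)
$n{\left(-7 \right)} + 282 \cdot 151 = \left(23 + 25 \left(-7\right)\right) + 282 \cdot 151 = \left(23 - 175\right) + 42582 = -152 + 42582 = 42430$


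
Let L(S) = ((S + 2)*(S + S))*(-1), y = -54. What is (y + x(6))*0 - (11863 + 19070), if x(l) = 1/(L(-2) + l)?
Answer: -30933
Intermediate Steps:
L(S) = -2*S*(2 + S) (L(S) = ((2 + S)*(2*S))*(-1) = (2*S*(2 + S))*(-1) = -2*S*(2 + S))
x(l) = 1/l (x(l) = 1/(-2*(-2)*(2 - 2) + l) = 1/(-2*(-2)*0 + l) = 1/(0 + l) = 1/l)
(y + x(6))*0 - (11863 + 19070) = (-54 + 1/6)*0 - (11863 + 19070) = (-54 + 1/6)*0 - 1*30933 = -323/6*0 - 30933 = 0 - 30933 = -30933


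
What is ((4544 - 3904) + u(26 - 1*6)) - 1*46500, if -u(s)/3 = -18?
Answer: -45806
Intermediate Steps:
u(s) = 54 (u(s) = -3*(-18) = 54)
((4544 - 3904) + u(26 - 1*6)) - 1*46500 = ((4544 - 3904) + 54) - 1*46500 = (640 + 54) - 46500 = 694 - 46500 = -45806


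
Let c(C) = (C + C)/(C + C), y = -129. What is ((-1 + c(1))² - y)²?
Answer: 16641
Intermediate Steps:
c(C) = 1 (c(C) = (2*C)/((2*C)) = (2*C)*(1/(2*C)) = 1)
((-1 + c(1))² - y)² = ((-1 + 1)² - 1*(-129))² = (0² + 129)² = (0 + 129)² = 129² = 16641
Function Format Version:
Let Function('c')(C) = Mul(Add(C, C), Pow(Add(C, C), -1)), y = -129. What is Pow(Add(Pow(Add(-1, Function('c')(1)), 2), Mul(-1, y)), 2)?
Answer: 16641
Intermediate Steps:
Function('c')(C) = 1 (Function('c')(C) = Mul(Mul(2, C), Pow(Mul(2, C), -1)) = Mul(Mul(2, C), Mul(Rational(1, 2), Pow(C, -1))) = 1)
Pow(Add(Pow(Add(-1, Function('c')(1)), 2), Mul(-1, y)), 2) = Pow(Add(Pow(Add(-1, 1), 2), Mul(-1, -129)), 2) = Pow(Add(Pow(0, 2), 129), 2) = Pow(Add(0, 129), 2) = Pow(129, 2) = 16641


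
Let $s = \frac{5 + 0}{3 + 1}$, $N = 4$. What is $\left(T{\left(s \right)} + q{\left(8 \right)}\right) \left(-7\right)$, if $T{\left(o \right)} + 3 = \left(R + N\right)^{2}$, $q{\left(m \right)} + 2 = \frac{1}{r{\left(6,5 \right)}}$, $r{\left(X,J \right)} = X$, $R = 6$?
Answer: $- \frac{3997}{6} \approx -666.17$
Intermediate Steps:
$s = \frac{5}{4} \approx 1.25$
$q{\left(m \right)} = - \frac{11}{6}$ ($q{\left(m \right)} = -2 + \frac{1}{6} = - \frac{11}{6}$)
$T{\left(o \right)} = 97$ ($T{\left(o \right)} = -3 + \left(6 + 4\right)^{2} = -3 + 10^{2} = -3 + 100 = 97$)
$\left(T{\left(s \right)} + q{\left(8 \right)}\right) \left(-7\right) = \left(97 - \frac{11}{6}\right) \left(-7\right) = \frac{571}{6} \left(-7\right) = - \frac{3997}{6}$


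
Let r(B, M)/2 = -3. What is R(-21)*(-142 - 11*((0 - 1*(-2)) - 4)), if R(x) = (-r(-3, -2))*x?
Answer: 15120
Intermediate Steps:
r(B, M) = -6 (r(B, M) = 2*(-3) = -6)
R(x) = 6*x (R(x) = (-1*(-6))*x = 6*x)
R(-21)*(-142 - 11*((0 - 1*(-2)) - 4)) = (6*(-21))*(-142 - 11*((0 - 1*(-2)) - 4)) = -126*(-142 - 11*((0 + 2) - 4)) = -126*(-142 - 11*(2 - 4)) = -126*(-142 - 11*(-2)) = -126*(-142 + 22) = -126*(-120) = 15120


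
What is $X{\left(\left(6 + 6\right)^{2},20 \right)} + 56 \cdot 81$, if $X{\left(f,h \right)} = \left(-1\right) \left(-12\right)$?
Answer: $4548$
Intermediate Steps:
$X{\left(f,h \right)} = 12$
$X{\left(\left(6 + 6\right)^{2},20 \right)} + 56 \cdot 81 = 12 + 56 \cdot 81 = 12 + 4536 = 4548$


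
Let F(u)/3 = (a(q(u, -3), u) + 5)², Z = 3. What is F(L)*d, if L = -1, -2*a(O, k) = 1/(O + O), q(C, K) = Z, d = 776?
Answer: 337657/6 ≈ 56276.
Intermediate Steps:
q(C, K) = 3
a(O, k) = -1/(4*O) (a(O, k) = -1/(2*(O + O)) = -1/(2*O)/2 = -1/(4*O))
F(u) = 3481/48 (F(u) = 3*(-¼/3 + 5)² = 3*(-¼*⅓ + 5)² = 3*(-1/12 + 5)² = 3*(59/12)² = 3*(3481/144) = 3481/48)
F(L)*d = (3481/48)*776 = 337657/6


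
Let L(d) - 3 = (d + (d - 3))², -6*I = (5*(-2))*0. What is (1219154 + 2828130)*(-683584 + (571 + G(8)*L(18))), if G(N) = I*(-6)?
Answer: -2764347586692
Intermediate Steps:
I = 0 (I = -5*(-2)*0/6 = -(-5)*0/3 = -⅙*0 = 0)
G(N) = 0 (G(N) = 0*(-6) = 0)
L(d) = 3 + (-3 + 2*d)² (L(d) = 3 + (d + (d - 3))² = 3 + (d + (-3 + d))² = 3 + (-3 + 2*d)²)
(1219154 + 2828130)*(-683584 + (571 + G(8)*L(18))) = (1219154 + 2828130)*(-683584 + (571 + 0*(3 + (-3 + 2*18)²))) = 4047284*(-683584 + (571 + 0*(3 + (-3 + 36)²))) = 4047284*(-683584 + (571 + 0*(3 + 33²))) = 4047284*(-683584 + (571 + 0*(3 + 1089))) = 4047284*(-683584 + (571 + 0*1092)) = 4047284*(-683584 + (571 + 0)) = 4047284*(-683584 + 571) = 4047284*(-683013) = -2764347586692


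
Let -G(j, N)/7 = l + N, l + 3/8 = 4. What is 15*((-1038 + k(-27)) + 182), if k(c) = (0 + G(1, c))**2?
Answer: 24880455/64 ≈ 3.8876e+5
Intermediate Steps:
l = 29/8 (l = -3/8 + 4 = 29/8 ≈ 3.6250)
G(j, N) = -203/8 - 7*N (G(j, N) = -7*(29/8 + N) = -203/8 - 7*N)
k(c) = (-203/8 - 7*c)**2 (k(c) = (0 + (-203/8 - 7*c))**2 = (-203/8 - 7*c)**2)
15*((-1038 + k(-27)) + 182) = 15*((-1038 + 49*(29 + 8*(-27))**2/64) + 182) = 15*((-1038 + 49*(29 - 216)**2/64) + 182) = 15*((-1038 + (49/64)*(-187)**2) + 182) = 15*((-1038 + (49/64)*34969) + 182) = 15*((-1038 + 1713481/64) + 182) = 15*(1647049/64 + 182) = 15*(1658697/64) = 24880455/64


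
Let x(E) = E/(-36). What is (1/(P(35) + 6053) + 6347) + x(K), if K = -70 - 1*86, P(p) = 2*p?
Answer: 38889215/6123 ≈ 6351.3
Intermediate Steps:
K = -156 (K = -70 - 86 = -156)
x(E) = -E/36 (x(E) = E*(-1/36) = -E/36)
(1/(P(35) + 6053) + 6347) + x(K) = (1/(2*35 + 6053) + 6347) - 1/36*(-156) = (1/(70 + 6053) + 6347) + 13/3 = (1/6123 + 6347) + 13/3 = 38862682/6123 + 13/3 = 38889215/6123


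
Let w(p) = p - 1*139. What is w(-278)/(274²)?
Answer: -417/75076 ≈ -0.0055544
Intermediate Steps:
w(p) = -139 + p (w(p) = p - 139 = -139 + p)
w(-278)/(274²) = (-139 - 278)/(274²) = -417/75076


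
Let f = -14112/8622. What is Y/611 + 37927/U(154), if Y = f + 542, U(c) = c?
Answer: 11139917599/45071026 ≈ 247.16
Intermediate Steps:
f = -784/479 (f = -14112*1/8622 = -784/479 ≈ -1.6367)
Y = 258834/479 (Y = -784/479 + 542 = 258834/479 ≈ 540.36)
Y/611 + 37927/U(154) = (258834/479)/611 + 37927/154 = (258834/479)*(1/611) + 37927*(1/154) = 258834/292669 + 37927/154 = 11139917599/45071026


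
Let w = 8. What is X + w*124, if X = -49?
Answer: 943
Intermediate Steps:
X + w*124 = -49 + 8*124 = -49 + 992 = 943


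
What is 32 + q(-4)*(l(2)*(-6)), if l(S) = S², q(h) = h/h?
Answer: 8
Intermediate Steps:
q(h) = 1
32 + q(-4)*(l(2)*(-6)) = 32 + 1*(2²*(-6)) = 32 + 1*(4*(-6)) = 32 + 1*(-24) = 32 - 24 = 8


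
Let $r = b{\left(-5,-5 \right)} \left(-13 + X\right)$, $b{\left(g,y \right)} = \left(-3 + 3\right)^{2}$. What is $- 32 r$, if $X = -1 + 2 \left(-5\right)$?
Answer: $0$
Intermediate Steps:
$b{\left(g,y \right)} = 0$ ($b{\left(g,y \right)} = 0^{2} = 0$)
$X = -11$ ($X = -1 - 10 = -11$)
$r = 0$ ($r = 0 \left(-13 - 11\right) = 0 \left(-24\right) = 0$)
$- 32 r = \left(-32\right) 0 = 0$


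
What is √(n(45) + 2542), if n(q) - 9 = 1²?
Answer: 2*√638 ≈ 50.517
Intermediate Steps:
n(q) = 10 (n(q) = 9 + 1² = 9 + 1 = 10)
√(n(45) + 2542) = √(10 + 2542) = √2552 = 2*√638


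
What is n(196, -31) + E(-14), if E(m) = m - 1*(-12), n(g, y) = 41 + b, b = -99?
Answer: -60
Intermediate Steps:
n(g, y) = -58 (n(g, y) = 41 - 99 = -58)
E(m) = 12 + m (E(m) = m + 12 = 12 + m)
n(196, -31) + E(-14) = -58 + (12 - 14) = -58 - 2 = -60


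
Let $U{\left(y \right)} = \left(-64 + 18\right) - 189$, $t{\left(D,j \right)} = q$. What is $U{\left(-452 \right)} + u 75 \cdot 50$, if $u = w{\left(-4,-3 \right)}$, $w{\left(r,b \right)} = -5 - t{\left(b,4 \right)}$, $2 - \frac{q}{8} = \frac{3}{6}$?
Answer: $-63985$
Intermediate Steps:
$q = 12$ ($q = 16 - 8 \cdot \frac{3}{6} = 16 - 8 \cdot 3 \cdot \frac{1}{6} = 16 - 4 = 12$)
$t{\left(D,j \right)} = 12$
$U{\left(y \right)} = -235$ ($U{\left(y \right)} = -46 - 189 = -235$)
$w{\left(r,b \right)} = -17$ ($w{\left(r,b \right)} = -5 - 12 = -17$)
$u = -17$
$U{\left(-452 \right)} + u 75 \cdot 50 = -235 + \left(-17\right) 75 \cdot 50 = -235 - 63750 = -63985$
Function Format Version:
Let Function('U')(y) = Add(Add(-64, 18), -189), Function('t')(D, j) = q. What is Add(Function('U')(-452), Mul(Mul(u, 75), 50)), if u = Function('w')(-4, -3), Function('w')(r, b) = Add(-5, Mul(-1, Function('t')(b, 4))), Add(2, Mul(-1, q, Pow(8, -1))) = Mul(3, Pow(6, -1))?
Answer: -63985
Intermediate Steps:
q = 12 (q = Add(16, Mul(-8, Mul(3, Pow(6, -1)))) = Add(16, Mul(-8, Mul(3, Rational(1, 6)))) = Add(16, Mul(-8, Rational(1, 2))) = Add(16, -4) = 12)
Function('t')(D, j) = 12
Function('U')(y) = -235 (Function('U')(y) = Add(-46, -189) = -235)
Function('w')(r, b) = -17 (Function('w')(r, b) = Add(-5, Mul(-1, 12)) = Add(-5, -12) = -17)
u = -17
Add(Function('U')(-452), Mul(Mul(u, 75), 50)) = Add(-235, Mul(Mul(-17, 75), 50)) = Add(-235, Mul(-1275, 50)) = Add(-235, -63750) = -63985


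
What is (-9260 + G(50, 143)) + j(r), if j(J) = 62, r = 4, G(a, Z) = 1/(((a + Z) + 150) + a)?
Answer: -3614813/393 ≈ -9198.0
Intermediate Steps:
G(a, Z) = 1/(150 + Z + 2*a) (G(a, Z) = 1/(((Z + a) + 150) + a) = 1/((150 + Z + a) + a) = 1/(150 + Z + 2*a))
(-9260 + G(50, 143)) + j(r) = (-9260 + 1/(150 + 143 + 2*50)) + 62 = (-9260 + 1/(150 + 143 + 100)) + 62 = (-9260 + 1/393) + 62 = -3639179/393 + 62 = -3614813/393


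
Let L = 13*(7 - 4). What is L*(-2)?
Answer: -78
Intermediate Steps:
L = 39 (L = 13*3 = 39)
L*(-2) = 39*(-2) = -78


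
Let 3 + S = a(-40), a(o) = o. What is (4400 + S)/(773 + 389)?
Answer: 4357/1162 ≈ 3.7496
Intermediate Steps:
S = -43 (S = -3 - 40 = -43)
(4400 + S)/(773 + 389) = (4400 - 43)/(773 + 389) = 4357/1162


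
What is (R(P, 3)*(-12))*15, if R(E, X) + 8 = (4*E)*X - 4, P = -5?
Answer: 12960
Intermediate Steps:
R(E, X) = -12 + 4*E*X (R(E, X) = -8 + ((4*E)*X - 4) = -8 + (4*E*X - 4) = -8 + (-4 + 4*E*X) = -12 + 4*E*X)
(R(P, 3)*(-12))*15 = ((-12 + 4*(-5)*3)*(-12))*15 = ((-12 - 60)*(-12))*15 = -72*(-12)*15 = 864*15 = 12960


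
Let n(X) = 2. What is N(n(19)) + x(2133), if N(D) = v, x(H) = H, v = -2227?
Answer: -94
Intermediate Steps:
N(D) = -2227
N(n(19)) + x(2133) = -2227 + 2133 = -94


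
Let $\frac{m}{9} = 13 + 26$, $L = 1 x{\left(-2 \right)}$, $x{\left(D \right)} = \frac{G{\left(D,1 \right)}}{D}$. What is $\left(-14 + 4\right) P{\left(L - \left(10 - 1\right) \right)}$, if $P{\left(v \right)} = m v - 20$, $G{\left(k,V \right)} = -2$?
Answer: $28280$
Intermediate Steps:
$x{\left(D \right)} = - \frac{2}{D}$
$L = 1$ ($L = 1 \left(- \frac{2}{-2}\right) = 1 \left(\left(-2\right) \left(- \frac{1}{2}\right)\right) = 1 \cdot 1 = 1$)
$m = 351$ ($m = 9 \left(13 + 26\right) = 9 \cdot 39 = 351$)
$P{\left(v \right)} = -20 + 351 v$ ($P{\left(v \right)} = 351 v - 20 = -20 + 351 v$)
$\left(-14 + 4\right) P{\left(L - \left(10 - 1\right) \right)} = \left(-14 + 4\right) \left(-20 + 351 \left(1 - \left(10 - 1\right)\right)\right) = - 10 \left(-20 + 351 \left(1 - 9\right)\right) = - 10 \left(-20 + 351 \left(-8\right)\right) = - 10 \left(-20 - 2808\right) = \left(-10\right) \left(-2828\right) = 28280$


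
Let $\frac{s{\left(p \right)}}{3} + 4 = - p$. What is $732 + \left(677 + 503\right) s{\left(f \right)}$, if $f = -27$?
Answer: $82152$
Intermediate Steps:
$s{\left(p \right)} = -12 - 3 p$ ($s{\left(p \right)} = -12 + 3 \left(- p\right) = -12 - 3 p$)
$732 + \left(677 + 503\right) s{\left(f \right)} = 732 + \left(677 + 503\right) \left(-12 - -81\right) = 732 + 1180 \left(-12 + 81\right) = 732 + 1180 \cdot 69 = 732 + 81420 = 82152$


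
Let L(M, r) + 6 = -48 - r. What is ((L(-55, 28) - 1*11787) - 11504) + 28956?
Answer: 5583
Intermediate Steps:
L(M, r) = -54 - r (L(M, r) = -6 + (-48 - r) = -54 - r)
((L(-55, 28) - 1*11787) - 11504) + 28956 = (((-54 - 1*28) - 1*11787) - 11504) + 28956 = (((-54 - 28) - 11787) - 11504) + 28956 = ((-82 - 11787) - 11504) + 28956 = (-11869 - 11504) + 28956 = -23373 + 28956 = 5583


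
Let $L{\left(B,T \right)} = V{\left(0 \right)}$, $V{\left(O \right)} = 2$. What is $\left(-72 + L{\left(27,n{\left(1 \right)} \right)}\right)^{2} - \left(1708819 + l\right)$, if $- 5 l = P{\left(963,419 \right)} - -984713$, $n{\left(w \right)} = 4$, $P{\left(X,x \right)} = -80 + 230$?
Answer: $- \frac{7534732}{5} \approx -1.5069 \cdot 10^{6}$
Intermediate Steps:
$P{\left(X,x \right)} = 150$
$L{\left(B,T \right)} = 2$
$l = - \frac{984863}{5}$ ($l = - \frac{150 - -984713}{5} = - \frac{150 + 984713}{5} = \left(- \frac{1}{5}\right) 984863 = - \frac{984863}{5} \approx -1.9697 \cdot 10^{5}$)
$\left(-72 + L{\left(27,n{\left(1 \right)} \right)}\right)^{2} - \left(1708819 + l\right) = \left(-72 + 2\right)^{2} - \frac{7559232}{5} = \left(-70\right)^{2} + \left(-1708819 + \frac{984863}{5}\right) = 4900 - \frac{7559232}{5} = - \frac{7534732}{5}$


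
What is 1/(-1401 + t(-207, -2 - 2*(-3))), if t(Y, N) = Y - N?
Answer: -1/1612 ≈ -0.00062035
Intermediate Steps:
1/(-1401 + t(-207, -2 - 2*(-3))) = 1/(-1401 + (-207 - (-2 - 2*(-3)))) = 1/(-1401 + (-207 - (-2 + 6))) = 1/(-1401 + (-207 - 1*4)) = 1/(-1401 + (-207 - 4)) = 1/(-1401 - 211) = 1/(-1612) = -1/1612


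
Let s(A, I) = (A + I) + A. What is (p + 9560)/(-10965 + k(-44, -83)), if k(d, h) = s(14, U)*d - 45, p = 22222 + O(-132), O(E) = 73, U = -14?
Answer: -31855/11626 ≈ -2.7400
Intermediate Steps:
s(A, I) = I + 2*A
p = 22295 (p = 22222 + 73 = 22295)
k(d, h) = -45 + 14*d (k(d, h) = (-14 + 2*14)*d - 45 = (-14 + 28)*d - 45 = 14*d - 45 = -45 + 14*d)
(p + 9560)/(-10965 + k(-44, -83)) = (22295 + 9560)/(-10965 + (-45 + 14*(-44))) = 31855/(-10965 + (-45 - 616)) = 31855/(-10965 - 661) = 31855/(-11626) = 31855*(-1/11626) = -31855/11626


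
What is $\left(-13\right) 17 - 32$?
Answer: $-253$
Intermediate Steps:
$\left(-13\right) 17 - 32 = -221 - 32 = -253$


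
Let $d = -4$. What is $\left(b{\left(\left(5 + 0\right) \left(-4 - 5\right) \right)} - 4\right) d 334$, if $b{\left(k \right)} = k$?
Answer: $65464$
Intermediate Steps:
$\left(b{\left(\left(5 + 0\right) \left(-4 - 5\right) \right)} - 4\right) d 334 = \left(\left(5 + 0\right) \left(-4 - 5\right) - 4\right) \left(-4\right) 334 = \left(5 \left(-9\right) - 4\right) \left(-4\right) 334 = \left(-45 - 4\right) \left(-4\right) 334 = \left(-49\right) \left(-4\right) 334 = 196 \cdot 334 = 65464$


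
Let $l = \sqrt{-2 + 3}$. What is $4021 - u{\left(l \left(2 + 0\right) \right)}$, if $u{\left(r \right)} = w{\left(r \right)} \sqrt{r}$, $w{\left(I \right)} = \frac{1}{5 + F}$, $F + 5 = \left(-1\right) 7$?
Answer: $4021 + \frac{\sqrt{2}}{7} \approx 4021.2$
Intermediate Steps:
$F = -12$ ($F = -5 - 7 = -12$)
$l = 1$ ($l = \sqrt{1} = 1$)
$w{\left(I \right)} = - \frac{1}{7}$ ($w{\left(I \right)} = \frac{1}{5 - 12} = \frac{1}{-7} = - \frac{1}{7}$)
$u{\left(r \right)} = - \frac{\sqrt{r}}{7}$
$4021 - u{\left(l \left(2 + 0\right) \right)} = 4021 - - \frac{\sqrt{1 \left(2 + 0\right)}}{7} = 4021 - - \frac{\sqrt{1 \cdot 2}}{7} = 4021 - - \frac{\sqrt{2}}{7} = 4021 + \frac{\sqrt{2}}{7}$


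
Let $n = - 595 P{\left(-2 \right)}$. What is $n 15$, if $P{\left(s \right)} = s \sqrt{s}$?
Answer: $17850 i \sqrt{2} \approx 25244.0 i$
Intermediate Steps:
$P{\left(s \right)} = s^{\frac{3}{2}}$
$n = 1190 i \sqrt{2}$ ($n = - 595 \left(-2\right)^{\frac{3}{2}} = - 595 \left(- 2 i \sqrt{2}\right) = 1190 i \sqrt{2} \approx 1682.9 i$)
$n 15 = 1190 i \sqrt{2} \cdot 15 = 17850 i \sqrt{2}$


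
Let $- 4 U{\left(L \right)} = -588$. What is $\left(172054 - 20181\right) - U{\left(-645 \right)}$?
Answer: $151726$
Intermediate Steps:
$U{\left(L \right)} = 147$ ($U{\left(L \right)} = \left(- \frac{1}{4}\right) \left(-588\right) = 147$)
$\left(172054 - 20181\right) - U{\left(-645 \right)} = \left(172054 - 20181\right) - 147 = 151873 - 147 = 151726$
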